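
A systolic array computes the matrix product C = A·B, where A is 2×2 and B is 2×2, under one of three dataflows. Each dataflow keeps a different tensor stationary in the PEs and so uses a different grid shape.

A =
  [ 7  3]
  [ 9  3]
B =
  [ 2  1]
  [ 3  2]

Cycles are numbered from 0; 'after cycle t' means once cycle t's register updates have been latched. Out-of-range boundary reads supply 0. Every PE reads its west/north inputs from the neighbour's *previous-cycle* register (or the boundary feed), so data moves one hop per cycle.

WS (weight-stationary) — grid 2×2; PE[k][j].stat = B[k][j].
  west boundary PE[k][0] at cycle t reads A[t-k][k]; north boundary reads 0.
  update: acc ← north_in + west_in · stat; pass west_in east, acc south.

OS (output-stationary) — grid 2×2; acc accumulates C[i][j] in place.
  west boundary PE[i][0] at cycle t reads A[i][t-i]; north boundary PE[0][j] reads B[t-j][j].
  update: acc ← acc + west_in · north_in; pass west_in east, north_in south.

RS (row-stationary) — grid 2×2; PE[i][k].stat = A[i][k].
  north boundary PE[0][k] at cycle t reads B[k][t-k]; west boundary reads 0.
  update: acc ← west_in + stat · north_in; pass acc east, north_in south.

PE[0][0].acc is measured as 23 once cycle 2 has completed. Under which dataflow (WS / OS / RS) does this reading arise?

WS (2×2 grid), PE[0][0]:
  cycle 0: PE[0][0] → acc 14, east 7, south 14
  cycle 1: PE[0][0] → acc 18, east 9, south 18
  cycle 2: PE[0][0] → acc 0, east 0, south 0
OS (2×2 grid), PE[0][0]:
  cycle 0: PE[0][0] → acc 14, east 7, south 2
  cycle 1: PE[0][0] → acc 23, east 3, south 3
  cycle 2: PE[0][0] → acc 23, east 0, south 0
RS (2×2 grid), PE[0][0]:
  cycle 0: PE[0][0] → acc 14, east 14, south 2
  cycle 1: PE[0][0] → acc 7, east 7, south 1
  cycle 2: PE[0][0] → acc 0, east 0, south 0

dataflow = OS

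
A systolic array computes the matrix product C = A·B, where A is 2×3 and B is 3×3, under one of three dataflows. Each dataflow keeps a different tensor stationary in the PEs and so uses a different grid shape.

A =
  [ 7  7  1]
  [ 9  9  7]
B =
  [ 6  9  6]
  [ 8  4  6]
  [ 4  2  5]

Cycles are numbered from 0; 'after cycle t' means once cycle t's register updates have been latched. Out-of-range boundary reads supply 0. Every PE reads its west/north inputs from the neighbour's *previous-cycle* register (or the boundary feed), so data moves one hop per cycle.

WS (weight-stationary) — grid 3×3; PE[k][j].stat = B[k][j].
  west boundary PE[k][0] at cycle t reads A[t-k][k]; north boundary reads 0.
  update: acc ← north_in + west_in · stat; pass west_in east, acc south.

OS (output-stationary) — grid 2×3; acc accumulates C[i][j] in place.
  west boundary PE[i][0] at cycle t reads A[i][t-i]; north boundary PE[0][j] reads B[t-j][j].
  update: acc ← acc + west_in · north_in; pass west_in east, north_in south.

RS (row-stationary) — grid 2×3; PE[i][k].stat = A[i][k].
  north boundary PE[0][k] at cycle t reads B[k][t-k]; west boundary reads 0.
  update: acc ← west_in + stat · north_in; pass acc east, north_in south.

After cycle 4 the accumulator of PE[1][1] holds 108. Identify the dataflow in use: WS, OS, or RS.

WS [3×3] PE[1][1] across cycles:
  c0 r1c1: 0 / 0 / 0
  c1 r1c1: 0 / 0 / 0
  c2 r1c1: 91 / 7 / 91
  c3 r1c1: 117 / 9 / 117
  c4 r1c1: 0 / 0 / 0
OS [2×3] PE[1][1] across cycles:
  c0 r1c1: 0 / 0 / 0
  c1 r1c1: 0 / 0 / 0
  c2 r1c1: 81 / 9 / 9
  c3 r1c1: 117 / 9 / 4
  c4 r1c1: 131 / 7 / 2
RS [2×3] PE[1][1] across cycles:
  c0 r1c1: 0 / 0 / 0
  c1 r1c1: 0 / 0 / 0
  c2 r1c1: 126 / 126 / 8
  c3 r1c1: 117 / 117 / 4
  c4 r1c1: 108 / 108 / 6

dataflow = RS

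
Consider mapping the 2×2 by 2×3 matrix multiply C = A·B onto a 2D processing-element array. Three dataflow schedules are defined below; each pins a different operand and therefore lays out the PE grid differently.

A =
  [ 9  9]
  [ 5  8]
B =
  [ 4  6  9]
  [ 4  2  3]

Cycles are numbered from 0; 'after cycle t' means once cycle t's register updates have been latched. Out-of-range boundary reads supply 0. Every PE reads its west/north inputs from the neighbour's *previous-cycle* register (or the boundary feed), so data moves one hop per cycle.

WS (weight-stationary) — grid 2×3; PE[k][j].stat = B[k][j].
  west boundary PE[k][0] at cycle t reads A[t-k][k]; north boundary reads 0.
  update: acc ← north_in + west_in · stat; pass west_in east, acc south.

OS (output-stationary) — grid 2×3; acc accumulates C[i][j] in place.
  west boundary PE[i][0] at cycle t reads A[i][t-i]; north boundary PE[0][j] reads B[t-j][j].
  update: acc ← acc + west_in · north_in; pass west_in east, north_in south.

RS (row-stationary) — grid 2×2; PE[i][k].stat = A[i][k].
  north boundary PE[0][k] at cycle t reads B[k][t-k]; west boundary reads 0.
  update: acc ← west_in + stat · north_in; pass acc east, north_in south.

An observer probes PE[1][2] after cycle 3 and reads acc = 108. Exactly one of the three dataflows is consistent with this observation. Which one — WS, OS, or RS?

dataflow = WS

— WS: 2×3; PE[1][2] trace:
  after 0 — PE[1][2] acc=0, pass-E 0, pass-S 0
  after 1 — PE[1][2] acc=0, pass-E 0, pass-S 0
  after 2 — PE[1][2] acc=0, pass-E 0, pass-S 0
  after 3 — PE[1][2] acc=108, pass-E 9, pass-S 108
— OS: 2×3; PE[1][2] trace:
  after 0 — PE[1][2] acc=0, pass-E 0, pass-S 0
  after 1 — PE[1][2] acc=0, pass-E 0, pass-S 0
  after 2 — PE[1][2] acc=0, pass-E 0, pass-S 0
  after 3 — PE[1][2] acc=45, pass-E 5, pass-S 9
RS: PE[1][2] is outside its 2×2 grid.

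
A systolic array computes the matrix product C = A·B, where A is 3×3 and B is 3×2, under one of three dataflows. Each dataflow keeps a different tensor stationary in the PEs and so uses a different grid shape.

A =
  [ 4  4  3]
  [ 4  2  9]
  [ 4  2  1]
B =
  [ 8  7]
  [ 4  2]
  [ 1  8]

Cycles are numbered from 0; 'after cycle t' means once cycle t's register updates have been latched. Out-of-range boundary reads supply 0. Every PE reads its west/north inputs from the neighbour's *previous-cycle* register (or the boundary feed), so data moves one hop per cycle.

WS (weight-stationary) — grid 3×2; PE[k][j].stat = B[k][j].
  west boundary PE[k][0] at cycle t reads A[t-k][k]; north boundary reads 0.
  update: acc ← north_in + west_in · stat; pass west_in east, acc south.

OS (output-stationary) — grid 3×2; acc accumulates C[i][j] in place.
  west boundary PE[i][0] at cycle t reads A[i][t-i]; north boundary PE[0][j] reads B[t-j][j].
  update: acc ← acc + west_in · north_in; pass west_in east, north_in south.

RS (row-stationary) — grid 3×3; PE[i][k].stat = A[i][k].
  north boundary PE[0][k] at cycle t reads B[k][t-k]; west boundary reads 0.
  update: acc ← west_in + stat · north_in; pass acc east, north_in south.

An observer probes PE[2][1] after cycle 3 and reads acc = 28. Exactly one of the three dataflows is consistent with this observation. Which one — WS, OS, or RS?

Under WS (3×2), PE[2][1]:
  t=0 PE[2][1]: acc=0 h=0 v=0
  t=1 PE[2][1]: acc=0 h=0 v=0
  t=2 PE[2][1]: acc=0 h=0 v=0
  t=3 PE[2][1]: acc=60 h=3 v=60
Under OS (3×2), PE[2][1]:
  t=0 PE[2][1]: acc=0 h=0 v=0
  t=1 PE[2][1]: acc=0 h=0 v=0
  t=2 PE[2][1]: acc=0 h=0 v=0
  t=3 PE[2][1]: acc=28 h=4 v=7
Under RS (3×3), PE[2][1]:
  t=0 PE[2][1]: acc=0 h=0 v=0
  t=1 PE[2][1]: acc=0 h=0 v=0
  t=2 PE[2][1]: acc=0 h=0 v=0
  t=3 PE[2][1]: acc=40 h=40 v=4

dataflow = OS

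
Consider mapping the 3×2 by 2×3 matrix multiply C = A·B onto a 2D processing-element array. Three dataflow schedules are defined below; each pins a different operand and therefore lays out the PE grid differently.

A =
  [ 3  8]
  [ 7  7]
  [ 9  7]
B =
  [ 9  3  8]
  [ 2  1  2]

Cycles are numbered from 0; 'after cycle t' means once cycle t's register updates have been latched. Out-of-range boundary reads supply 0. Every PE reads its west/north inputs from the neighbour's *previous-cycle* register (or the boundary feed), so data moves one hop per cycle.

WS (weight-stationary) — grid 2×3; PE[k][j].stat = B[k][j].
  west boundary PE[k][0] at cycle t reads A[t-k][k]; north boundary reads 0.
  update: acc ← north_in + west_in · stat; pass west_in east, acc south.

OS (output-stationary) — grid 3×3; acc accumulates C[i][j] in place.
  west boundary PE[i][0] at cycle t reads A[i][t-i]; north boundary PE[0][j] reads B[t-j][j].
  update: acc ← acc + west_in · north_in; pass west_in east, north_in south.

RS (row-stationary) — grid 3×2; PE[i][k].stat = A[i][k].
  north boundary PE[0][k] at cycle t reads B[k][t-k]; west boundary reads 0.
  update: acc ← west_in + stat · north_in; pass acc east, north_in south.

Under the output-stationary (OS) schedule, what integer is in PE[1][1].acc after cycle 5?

PE[1][1].acc = 28

OS on a 3×3 grid — tracing PE[1][1] and its feeders:
  [0] (0,1) acc=0 (h:0 v:0)
  [0] (1,0) acc=0 (h:0 v:0)
  [0] (1,1) acc=0 (h:0 v:0)
  [1] (0,1) acc=9 (h:3 v:3)
  [1] (1,0) acc=63 (h:7 v:9)
  [1] (1,1) acc=0 (h:0 v:0)
  [2] (0,1) acc=17 (h:8 v:1)
  [2] (1,0) acc=77 (h:7 v:2)
  [2] (1,1) acc=21 (h:7 v:3)
  [3] (0,1) acc=17 (h:0 v:0)
  [3] (1,0) acc=77 (h:0 v:0)
  [3] (1,1) acc=28 (h:7 v:1)
  [4] (0,1) acc=17 (h:0 v:0)
  [4] (1,0) acc=77 (h:0 v:0)
  [4] (1,1) acc=28 (h:0 v:0)
  [5] (0,1) acc=17 (h:0 v:0)
  [5] (1,0) acc=77 (h:0 v:0)
  [5] (1,1) acc=28 (h:0 v:0)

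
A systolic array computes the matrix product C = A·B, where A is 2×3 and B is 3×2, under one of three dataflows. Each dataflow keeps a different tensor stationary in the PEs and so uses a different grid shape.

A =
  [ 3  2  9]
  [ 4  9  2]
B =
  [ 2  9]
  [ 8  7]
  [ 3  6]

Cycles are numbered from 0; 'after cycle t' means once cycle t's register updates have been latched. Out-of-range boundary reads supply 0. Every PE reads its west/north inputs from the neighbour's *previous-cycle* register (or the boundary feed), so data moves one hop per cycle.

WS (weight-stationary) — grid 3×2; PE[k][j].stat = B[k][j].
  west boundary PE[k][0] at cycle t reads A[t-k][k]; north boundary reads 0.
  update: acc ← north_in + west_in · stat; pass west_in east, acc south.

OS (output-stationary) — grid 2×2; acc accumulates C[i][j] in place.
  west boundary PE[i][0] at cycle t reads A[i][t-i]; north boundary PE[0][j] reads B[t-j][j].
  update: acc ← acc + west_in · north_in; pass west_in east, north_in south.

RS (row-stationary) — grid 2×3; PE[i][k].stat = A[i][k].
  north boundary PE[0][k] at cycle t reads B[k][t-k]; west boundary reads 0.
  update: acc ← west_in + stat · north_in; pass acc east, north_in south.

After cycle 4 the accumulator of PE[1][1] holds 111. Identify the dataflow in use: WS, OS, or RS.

— WS: 3×2; PE[1][1] trace:
  0: (1,1).acc=0  regs=<0,0>
  1: (1,1).acc=0  regs=<0,0>
  2: (1,1).acc=41  regs=<2,41>
  3: (1,1).acc=99  regs=<9,99>
  4: (1,1).acc=0  regs=<0,0>
— OS: 2×2; PE[1][1] trace:
  0: (1,1).acc=0  regs=<0,0>
  1: (1,1).acc=0  regs=<0,0>
  2: (1,1).acc=36  regs=<4,9>
  3: (1,1).acc=99  regs=<9,7>
  4: (1,1).acc=111  regs=<2,6>
— RS: 2×3; PE[1][1] trace:
  0: (1,1).acc=0  regs=<0,0>
  1: (1,1).acc=0  regs=<0,0>
  2: (1,1).acc=80  regs=<80,8>
  3: (1,1).acc=99  regs=<99,7>
  4: (1,1).acc=0  regs=<0,0>

dataflow = OS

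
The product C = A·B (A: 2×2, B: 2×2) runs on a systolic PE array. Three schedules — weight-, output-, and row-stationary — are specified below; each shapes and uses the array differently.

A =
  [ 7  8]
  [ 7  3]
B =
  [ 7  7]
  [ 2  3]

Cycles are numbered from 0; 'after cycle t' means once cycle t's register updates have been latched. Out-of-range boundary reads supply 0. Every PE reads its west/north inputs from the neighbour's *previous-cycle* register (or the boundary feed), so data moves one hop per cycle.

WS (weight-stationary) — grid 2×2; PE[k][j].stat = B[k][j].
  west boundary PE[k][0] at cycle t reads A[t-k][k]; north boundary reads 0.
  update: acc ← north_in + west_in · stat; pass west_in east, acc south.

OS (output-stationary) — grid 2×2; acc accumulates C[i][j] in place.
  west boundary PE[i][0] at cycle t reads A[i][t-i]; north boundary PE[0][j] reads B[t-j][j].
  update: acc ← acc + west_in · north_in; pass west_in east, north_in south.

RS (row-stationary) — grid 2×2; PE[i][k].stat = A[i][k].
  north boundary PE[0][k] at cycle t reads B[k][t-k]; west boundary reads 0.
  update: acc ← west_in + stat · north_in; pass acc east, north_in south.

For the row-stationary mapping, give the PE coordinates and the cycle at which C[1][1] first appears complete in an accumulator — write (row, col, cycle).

RS: C[1][1] accumulates in PE[1][1]:
  step 0 · PE1,1: acc=0; fwd→0 fwd↓0
  step 1 · PE1,1: acc=0; fwd→0 fwd↓0
  step 2 · PE1,1: acc=55; fwd→55 fwd↓2
  step 3 · PE1,1: acc=58; fwd→58 fwd↓3

(row, col, cycle) = (1, 1, 3)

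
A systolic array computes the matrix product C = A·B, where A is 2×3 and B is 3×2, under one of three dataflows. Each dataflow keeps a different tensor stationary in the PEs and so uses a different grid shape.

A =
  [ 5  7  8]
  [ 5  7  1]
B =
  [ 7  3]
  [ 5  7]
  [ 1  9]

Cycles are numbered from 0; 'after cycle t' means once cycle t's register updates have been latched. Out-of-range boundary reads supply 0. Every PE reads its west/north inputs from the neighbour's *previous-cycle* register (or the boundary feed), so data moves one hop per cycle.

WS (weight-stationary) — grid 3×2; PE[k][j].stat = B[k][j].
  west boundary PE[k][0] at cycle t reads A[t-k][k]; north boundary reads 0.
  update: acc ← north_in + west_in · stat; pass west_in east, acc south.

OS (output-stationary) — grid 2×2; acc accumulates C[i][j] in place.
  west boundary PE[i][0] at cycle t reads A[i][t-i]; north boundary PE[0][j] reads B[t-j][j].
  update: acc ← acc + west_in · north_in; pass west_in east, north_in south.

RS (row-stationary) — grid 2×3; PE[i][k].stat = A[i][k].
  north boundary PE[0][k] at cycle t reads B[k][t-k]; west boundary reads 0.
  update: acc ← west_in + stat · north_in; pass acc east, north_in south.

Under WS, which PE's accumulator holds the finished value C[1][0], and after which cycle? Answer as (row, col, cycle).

(row, col, cycle) = (2, 0, 3)

WS — PE[2][0] is where C[1][0] collects:
  0: (2,0).acc=0  regs=<0,0>
  1: (2,0).acc=0  regs=<0,0>
  2: (2,0).acc=78  regs=<8,78>
  3: (2,0).acc=71  regs=<1,71>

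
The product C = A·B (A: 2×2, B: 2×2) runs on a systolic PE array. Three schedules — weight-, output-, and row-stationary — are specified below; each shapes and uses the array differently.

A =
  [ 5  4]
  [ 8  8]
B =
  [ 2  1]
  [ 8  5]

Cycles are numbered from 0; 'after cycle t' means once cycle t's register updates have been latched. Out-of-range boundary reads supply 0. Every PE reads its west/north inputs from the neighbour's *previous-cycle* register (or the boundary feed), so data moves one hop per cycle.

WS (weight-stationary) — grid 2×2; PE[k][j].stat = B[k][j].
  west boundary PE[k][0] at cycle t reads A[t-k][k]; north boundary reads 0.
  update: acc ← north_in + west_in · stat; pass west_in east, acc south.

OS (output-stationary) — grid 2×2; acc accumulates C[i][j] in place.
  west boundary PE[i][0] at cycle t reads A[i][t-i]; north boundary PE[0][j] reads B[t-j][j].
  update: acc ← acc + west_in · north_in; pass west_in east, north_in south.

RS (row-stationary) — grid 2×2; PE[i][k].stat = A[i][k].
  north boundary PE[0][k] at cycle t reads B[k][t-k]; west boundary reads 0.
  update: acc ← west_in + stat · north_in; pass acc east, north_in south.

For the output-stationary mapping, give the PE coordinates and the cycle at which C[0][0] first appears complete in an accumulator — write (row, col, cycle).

Under OS, C[0][0] lands at PE[0][0]:
  [0] (0,0) acc=10 (h:5 v:2)
  [1] (0,0) acc=42 (h:4 v:8)

(row, col, cycle) = (0, 0, 1)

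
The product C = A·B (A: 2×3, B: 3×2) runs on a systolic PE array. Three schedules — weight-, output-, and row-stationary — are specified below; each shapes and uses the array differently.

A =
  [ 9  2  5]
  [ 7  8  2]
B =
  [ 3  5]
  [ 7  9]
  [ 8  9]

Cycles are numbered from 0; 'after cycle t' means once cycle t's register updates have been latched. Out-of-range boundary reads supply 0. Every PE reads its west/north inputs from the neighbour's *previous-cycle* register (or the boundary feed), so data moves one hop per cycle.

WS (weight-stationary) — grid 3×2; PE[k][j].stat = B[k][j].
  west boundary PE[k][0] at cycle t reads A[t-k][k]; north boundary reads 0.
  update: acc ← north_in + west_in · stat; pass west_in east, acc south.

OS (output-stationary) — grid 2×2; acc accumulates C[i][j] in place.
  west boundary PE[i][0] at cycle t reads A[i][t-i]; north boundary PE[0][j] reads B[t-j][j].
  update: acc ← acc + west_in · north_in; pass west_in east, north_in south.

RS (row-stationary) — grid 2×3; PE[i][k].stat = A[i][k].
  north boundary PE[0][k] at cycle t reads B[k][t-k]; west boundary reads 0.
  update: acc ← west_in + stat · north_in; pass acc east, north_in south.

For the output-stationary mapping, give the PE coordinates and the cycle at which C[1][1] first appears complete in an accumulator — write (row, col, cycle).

(row, col, cycle) = (1, 1, 4)

Under OS, C[1][1] lands at PE[1][1]:
  c0 r1c1: 0 / 0 / 0
  c1 r1c1: 0 / 0 / 0
  c2 r1c1: 35 / 7 / 5
  c3 r1c1: 107 / 8 / 9
  c4 r1c1: 125 / 2 / 9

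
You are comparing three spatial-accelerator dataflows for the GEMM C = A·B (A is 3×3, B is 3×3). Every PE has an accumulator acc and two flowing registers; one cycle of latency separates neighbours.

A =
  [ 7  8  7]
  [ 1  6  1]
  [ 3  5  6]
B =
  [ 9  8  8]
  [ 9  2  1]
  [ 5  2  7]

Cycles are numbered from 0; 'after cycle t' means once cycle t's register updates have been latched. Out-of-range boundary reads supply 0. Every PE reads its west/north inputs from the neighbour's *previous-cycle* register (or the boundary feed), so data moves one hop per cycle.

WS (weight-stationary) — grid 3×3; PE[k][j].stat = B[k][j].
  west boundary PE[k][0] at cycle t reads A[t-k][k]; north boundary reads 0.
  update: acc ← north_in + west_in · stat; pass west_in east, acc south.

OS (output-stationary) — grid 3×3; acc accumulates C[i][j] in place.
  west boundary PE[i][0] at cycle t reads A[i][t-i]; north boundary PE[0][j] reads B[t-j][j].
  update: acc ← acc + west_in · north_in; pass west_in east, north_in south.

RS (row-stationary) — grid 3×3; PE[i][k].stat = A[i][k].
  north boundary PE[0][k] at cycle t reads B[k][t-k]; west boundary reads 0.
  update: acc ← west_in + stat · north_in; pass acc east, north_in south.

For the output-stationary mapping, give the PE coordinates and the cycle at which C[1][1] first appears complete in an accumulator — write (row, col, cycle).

Under OS, C[1][1] lands at PE[1][1]:
  [0] (1,1) acc=0 (h:0 v:0)
  [1] (1,1) acc=0 (h:0 v:0)
  [2] (1,1) acc=8 (h:1 v:8)
  [3] (1,1) acc=20 (h:6 v:2)
  [4] (1,1) acc=22 (h:1 v:2)

(row, col, cycle) = (1, 1, 4)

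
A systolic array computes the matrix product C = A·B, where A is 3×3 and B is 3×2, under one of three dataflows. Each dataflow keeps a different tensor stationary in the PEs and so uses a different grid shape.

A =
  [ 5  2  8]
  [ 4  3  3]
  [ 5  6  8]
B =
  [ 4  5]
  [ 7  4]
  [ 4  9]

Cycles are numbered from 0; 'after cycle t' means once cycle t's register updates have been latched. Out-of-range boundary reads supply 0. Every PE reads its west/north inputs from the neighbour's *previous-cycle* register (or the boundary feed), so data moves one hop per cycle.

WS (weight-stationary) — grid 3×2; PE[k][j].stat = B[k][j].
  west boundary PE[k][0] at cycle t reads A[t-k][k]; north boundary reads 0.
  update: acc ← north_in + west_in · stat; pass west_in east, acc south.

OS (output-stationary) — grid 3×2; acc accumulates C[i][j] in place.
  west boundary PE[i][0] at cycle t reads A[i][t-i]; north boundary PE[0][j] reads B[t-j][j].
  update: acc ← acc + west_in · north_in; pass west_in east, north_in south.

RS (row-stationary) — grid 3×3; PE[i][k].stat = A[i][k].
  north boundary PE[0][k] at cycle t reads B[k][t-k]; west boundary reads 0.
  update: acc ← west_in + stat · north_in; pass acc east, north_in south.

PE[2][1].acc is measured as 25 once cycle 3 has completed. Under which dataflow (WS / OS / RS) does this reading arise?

WS (3×2 grid), PE[2][1]:
  c0 r2c1: 0 / 0 / 0
  c1 r2c1: 0 / 0 / 0
  c2 r2c1: 0 / 0 / 0
  c3 r2c1: 105 / 8 / 105
OS (3×2 grid), PE[2][1]:
  c0 r2c1: 0 / 0 / 0
  c1 r2c1: 0 / 0 / 0
  c2 r2c1: 0 / 0 / 0
  c3 r2c1: 25 / 5 / 5
RS (3×3 grid), PE[2][1]:
  c0 r2c1: 0 / 0 / 0
  c1 r2c1: 0 / 0 / 0
  c2 r2c1: 0 / 0 / 0
  c3 r2c1: 62 / 62 / 7

dataflow = OS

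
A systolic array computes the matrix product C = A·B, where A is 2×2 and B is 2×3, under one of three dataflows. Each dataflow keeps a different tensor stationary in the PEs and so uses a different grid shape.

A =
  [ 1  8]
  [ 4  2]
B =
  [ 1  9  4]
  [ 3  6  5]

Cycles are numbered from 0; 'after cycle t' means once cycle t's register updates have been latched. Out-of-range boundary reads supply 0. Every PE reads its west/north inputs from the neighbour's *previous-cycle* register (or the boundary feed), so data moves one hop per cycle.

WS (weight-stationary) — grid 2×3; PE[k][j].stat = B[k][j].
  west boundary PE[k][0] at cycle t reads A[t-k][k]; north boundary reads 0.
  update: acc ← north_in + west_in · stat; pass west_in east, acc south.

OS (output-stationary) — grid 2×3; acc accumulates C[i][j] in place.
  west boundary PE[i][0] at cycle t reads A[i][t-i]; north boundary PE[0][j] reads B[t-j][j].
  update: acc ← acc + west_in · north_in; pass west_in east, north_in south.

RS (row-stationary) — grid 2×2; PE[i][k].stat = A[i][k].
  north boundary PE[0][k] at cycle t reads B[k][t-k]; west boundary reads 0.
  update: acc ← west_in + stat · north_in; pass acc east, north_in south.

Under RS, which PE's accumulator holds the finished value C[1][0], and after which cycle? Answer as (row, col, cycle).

(row, col, cycle) = (1, 1, 2)

RS — PE[1][1] is where C[1][0] collects:
  @0  [1,1]  acc 0  |  →0  ↓0
  @1  [1,1]  acc 0  |  →0  ↓0
  @2  [1,1]  acc 10  |  →10  ↓3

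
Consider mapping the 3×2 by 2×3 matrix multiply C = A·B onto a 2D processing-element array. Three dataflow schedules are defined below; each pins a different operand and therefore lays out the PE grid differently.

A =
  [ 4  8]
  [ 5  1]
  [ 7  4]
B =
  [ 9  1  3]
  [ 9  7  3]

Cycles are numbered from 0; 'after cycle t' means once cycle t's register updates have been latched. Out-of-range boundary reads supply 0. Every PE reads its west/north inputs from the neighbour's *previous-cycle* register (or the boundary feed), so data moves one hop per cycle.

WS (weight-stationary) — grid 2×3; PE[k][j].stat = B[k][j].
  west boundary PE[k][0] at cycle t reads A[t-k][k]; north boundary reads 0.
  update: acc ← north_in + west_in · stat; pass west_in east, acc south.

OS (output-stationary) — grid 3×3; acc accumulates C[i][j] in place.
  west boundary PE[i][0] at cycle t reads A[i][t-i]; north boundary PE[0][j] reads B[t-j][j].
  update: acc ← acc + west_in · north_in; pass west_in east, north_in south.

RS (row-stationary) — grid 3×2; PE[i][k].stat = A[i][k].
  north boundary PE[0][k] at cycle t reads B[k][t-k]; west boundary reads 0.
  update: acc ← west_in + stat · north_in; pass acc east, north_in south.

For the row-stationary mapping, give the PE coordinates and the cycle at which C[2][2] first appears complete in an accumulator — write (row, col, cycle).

RS — PE[2][1] is where C[2][2] collects:
  cycle 0: PE[2][1] → acc 0, east 0, south 0
  cycle 1: PE[2][1] → acc 0, east 0, south 0
  cycle 2: PE[2][1] → acc 0, east 0, south 0
  cycle 3: PE[2][1] → acc 99, east 99, south 9
  cycle 4: PE[2][1] → acc 35, east 35, south 7
  cycle 5: PE[2][1] → acc 33, east 33, south 3

(row, col, cycle) = (2, 1, 5)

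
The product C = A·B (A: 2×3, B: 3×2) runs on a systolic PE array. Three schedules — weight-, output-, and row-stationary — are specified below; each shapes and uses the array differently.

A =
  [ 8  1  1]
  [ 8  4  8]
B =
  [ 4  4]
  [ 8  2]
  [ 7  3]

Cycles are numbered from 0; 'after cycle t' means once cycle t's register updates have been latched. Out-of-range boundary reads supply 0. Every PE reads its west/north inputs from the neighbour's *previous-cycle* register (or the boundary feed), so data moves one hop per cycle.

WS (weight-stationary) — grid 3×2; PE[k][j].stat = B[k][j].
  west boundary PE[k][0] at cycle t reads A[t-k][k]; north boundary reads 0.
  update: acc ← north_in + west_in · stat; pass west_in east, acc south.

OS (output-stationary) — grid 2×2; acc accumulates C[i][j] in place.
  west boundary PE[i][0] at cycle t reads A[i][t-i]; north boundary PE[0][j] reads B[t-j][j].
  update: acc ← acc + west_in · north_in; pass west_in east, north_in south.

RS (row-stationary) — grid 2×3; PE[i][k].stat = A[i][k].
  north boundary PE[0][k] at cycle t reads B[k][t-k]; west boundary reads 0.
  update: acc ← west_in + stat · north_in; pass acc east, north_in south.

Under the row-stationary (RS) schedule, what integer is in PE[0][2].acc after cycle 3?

RS (2×3). Following PE[0][2] plus its west/north inputs:
  after 0 — PE[0][1] acc=0, pass-E 0, pass-S 0
  after 0 — PE[0][2] acc=0, pass-E 0, pass-S 0
  after 1 — PE[0][1] acc=40, pass-E 40, pass-S 8
  after 1 — PE[0][2] acc=0, pass-E 0, pass-S 0
  after 2 — PE[0][1] acc=34, pass-E 34, pass-S 2
  after 2 — PE[0][2] acc=47, pass-E 47, pass-S 7
  after 3 — PE[0][1] acc=0, pass-E 0, pass-S 0
  after 3 — PE[0][2] acc=37, pass-E 37, pass-S 3

PE[0][2].acc = 37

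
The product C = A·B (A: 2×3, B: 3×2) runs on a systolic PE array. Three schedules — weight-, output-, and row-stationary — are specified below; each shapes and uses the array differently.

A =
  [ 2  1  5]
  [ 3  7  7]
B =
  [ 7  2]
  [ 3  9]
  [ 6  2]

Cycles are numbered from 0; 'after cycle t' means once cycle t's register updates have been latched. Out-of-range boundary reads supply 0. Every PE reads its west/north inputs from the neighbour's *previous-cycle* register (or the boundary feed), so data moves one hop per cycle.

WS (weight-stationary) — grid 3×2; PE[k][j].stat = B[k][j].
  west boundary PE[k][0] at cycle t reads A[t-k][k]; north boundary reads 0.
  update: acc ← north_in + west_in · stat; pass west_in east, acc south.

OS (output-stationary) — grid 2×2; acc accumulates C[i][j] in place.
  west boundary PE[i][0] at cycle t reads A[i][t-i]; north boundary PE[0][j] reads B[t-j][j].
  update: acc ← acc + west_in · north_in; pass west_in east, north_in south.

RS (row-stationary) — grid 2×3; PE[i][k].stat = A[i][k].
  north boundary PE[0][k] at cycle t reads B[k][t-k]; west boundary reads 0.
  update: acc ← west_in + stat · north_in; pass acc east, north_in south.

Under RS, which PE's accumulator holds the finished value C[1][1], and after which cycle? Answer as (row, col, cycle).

RS — PE[1][2] is where C[1][1] collects:
  [0] (1,2) acc=0 (h:0 v:0)
  [1] (1,2) acc=0 (h:0 v:0)
  [2] (1,2) acc=0 (h:0 v:0)
  [3] (1,2) acc=84 (h:84 v:6)
  [4] (1,2) acc=83 (h:83 v:2)

(row, col, cycle) = (1, 2, 4)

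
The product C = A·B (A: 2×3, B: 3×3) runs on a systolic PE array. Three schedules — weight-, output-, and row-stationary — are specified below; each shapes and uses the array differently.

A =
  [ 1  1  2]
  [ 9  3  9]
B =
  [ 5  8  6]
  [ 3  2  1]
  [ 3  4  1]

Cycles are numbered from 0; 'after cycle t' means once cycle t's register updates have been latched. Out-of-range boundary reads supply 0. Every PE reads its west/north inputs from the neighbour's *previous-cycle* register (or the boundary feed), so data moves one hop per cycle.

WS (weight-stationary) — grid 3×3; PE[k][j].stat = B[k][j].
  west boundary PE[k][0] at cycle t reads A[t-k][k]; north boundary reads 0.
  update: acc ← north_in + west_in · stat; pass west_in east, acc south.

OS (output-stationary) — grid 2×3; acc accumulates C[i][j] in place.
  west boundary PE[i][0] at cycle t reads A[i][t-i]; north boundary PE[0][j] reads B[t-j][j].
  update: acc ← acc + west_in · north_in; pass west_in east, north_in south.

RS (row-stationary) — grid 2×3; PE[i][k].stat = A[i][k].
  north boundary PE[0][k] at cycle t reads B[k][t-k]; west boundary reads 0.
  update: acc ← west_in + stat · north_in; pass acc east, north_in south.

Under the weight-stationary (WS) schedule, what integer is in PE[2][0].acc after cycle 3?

PE[2][0].acc = 81

Tracing WS — 3×3 array, target PE[2][0]:
  [0] (1,0) acc=0 (h:0 v:0)
  [0] (2,0) acc=0 (h:0 v:0)
  [1] (1,0) acc=8 (h:1 v:8)
  [1] (2,0) acc=0 (h:0 v:0)
  [2] (1,0) acc=54 (h:3 v:54)
  [2] (2,0) acc=14 (h:2 v:14)
  [3] (1,0) acc=0 (h:0 v:0)
  [3] (2,0) acc=81 (h:9 v:81)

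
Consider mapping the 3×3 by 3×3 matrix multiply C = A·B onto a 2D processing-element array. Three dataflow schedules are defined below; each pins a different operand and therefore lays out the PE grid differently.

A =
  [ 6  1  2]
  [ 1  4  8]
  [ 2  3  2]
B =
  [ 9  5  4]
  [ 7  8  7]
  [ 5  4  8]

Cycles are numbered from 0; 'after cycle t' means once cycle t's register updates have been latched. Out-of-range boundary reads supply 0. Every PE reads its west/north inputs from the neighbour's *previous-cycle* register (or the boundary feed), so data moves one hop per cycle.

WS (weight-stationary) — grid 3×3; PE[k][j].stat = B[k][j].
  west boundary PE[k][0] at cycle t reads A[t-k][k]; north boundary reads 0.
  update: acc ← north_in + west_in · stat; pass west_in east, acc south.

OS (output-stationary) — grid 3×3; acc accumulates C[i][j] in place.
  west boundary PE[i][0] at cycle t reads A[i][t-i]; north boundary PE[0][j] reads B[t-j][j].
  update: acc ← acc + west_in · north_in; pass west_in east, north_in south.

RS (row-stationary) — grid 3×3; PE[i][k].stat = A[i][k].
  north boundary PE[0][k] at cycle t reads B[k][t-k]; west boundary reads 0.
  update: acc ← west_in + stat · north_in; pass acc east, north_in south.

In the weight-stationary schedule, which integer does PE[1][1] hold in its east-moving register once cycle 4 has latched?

register = 3

WS (3×3). Following PE[1][1] plus its west/north inputs:
  t=0 PE[0][1]: acc=0 h=0 v=0
  t=0 PE[1][0]: acc=0 h=0 v=0
  t=0 PE[1][1]: acc=0 h=0 v=0
  t=1 PE[0][1]: acc=30 h=6 v=30
  t=1 PE[1][0]: acc=61 h=1 v=61
  t=1 PE[1][1]: acc=0 h=0 v=0
  t=2 PE[0][1]: acc=5 h=1 v=5
  t=2 PE[1][0]: acc=37 h=4 v=37
  t=2 PE[1][1]: acc=38 h=1 v=38
  t=3 PE[0][1]: acc=10 h=2 v=10
  t=3 PE[1][0]: acc=39 h=3 v=39
  t=3 PE[1][1]: acc=37 h=4 v=37
  t=4 PE[0][1]: acc=0 h=0 v=0
  t=4 PE[1][0]: acc=0 h=0 v=0
  t=4 PE[1][1]: acc=34 h=3 v=34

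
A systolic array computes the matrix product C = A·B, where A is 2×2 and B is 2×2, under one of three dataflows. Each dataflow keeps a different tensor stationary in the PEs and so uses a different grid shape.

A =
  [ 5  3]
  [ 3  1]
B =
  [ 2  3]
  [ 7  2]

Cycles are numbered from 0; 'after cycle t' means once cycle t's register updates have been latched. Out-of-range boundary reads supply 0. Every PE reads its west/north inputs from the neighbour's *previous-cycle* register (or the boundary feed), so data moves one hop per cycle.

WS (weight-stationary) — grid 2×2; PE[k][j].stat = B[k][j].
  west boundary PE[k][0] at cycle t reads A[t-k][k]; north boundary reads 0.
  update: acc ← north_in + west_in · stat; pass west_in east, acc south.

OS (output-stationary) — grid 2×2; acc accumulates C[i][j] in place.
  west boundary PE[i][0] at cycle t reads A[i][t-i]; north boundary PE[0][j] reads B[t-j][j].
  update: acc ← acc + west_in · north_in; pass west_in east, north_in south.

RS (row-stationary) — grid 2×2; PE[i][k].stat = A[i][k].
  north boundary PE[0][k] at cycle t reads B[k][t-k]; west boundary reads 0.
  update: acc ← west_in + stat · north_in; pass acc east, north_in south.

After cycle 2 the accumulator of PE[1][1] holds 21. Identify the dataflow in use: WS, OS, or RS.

WS (2×2 grid), PE[1][1]:
  [0] (1,1) acc=0 (h:0 v:0)
  [1] (1,1) acc=0 (h:0 v:0)
  [2] (1,1) acc=21 (h:3 v:21)
OS (2×2 grid), PE[1][1]:
  [0] (1,1) acc=0 (h:0 v:0)
  [1] (1,1) acc=0 (h:0 v:0)
  [2] (1,1) acc=9 (h:3 v:3)
RS (2×2 grid), PE[1][1]:
  [0] (1,1) acc=0 (h:0 v:0)
  [1] (1,1) acc=0 (h:0 v:0)
  [2] (1,1) acc=13 (h:13 v:7)

dataflow = WS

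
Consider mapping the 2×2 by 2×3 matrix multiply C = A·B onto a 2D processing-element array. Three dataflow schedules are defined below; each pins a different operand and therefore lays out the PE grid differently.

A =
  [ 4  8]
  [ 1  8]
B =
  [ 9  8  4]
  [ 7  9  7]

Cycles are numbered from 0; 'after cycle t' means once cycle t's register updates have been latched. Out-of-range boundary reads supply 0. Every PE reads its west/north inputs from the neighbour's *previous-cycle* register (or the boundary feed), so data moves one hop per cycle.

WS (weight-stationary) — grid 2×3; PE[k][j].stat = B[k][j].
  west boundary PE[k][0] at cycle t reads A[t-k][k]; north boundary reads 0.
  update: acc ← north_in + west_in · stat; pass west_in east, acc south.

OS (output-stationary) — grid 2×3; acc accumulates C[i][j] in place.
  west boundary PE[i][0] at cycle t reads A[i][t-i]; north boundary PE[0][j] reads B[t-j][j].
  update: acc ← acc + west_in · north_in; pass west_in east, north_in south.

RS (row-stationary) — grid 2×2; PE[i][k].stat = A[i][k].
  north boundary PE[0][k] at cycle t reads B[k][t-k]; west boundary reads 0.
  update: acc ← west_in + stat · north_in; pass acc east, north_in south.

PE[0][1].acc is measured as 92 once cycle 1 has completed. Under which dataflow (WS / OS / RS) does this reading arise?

dataflow = RS

Under WS (2×3), PE[0][1]:
  @0  [0,1]  acc 0  |  →0  ↓0
  @1  [0,1]  acc 32  |  →4  ↓32
Under OS (2×3), PE[0][1]:
  @0  [0,1]  acc 0  |  →0  ↓0
  @1  [0,1]  acc 32  |  →4  ↓8
Under RS (2×2), PE[0][1]:
  @0  [0,1]  acc 0  |  →0  ↓0
  @1  [0,1]  acc 92  |  →92  ↓7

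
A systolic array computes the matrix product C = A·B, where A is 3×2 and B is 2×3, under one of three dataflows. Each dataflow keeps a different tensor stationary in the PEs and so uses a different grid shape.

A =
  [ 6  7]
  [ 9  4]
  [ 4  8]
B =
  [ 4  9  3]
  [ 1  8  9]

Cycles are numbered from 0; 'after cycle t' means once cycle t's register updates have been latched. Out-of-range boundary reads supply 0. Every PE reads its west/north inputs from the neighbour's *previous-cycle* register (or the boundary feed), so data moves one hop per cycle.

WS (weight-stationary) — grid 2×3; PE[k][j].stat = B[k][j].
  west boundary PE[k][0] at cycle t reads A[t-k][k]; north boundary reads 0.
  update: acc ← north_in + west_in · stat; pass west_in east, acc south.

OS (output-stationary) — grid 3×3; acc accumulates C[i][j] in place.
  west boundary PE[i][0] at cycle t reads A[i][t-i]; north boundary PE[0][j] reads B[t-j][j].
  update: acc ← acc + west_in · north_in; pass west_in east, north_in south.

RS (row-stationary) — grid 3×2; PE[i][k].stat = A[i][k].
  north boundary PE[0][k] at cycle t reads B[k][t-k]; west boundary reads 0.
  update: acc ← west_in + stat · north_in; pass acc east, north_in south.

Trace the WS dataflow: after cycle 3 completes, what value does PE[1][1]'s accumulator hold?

WS (2×3). Following PE[1][1] plus its west/north inputs:
  0: (0,1).acc=0  regs=<0,0>
  0: (1,0).acc=0  regs=<0,0>
  0: (1,1).acc=0  regs=<0,0>
  1: (0,1).acc=54  regs=<6,54>
  1: (1,0).acc=31  regs=<7,31>
  1: (1,1).acc=0  regs=<0,0>
  2: (0,1).acc=81  regs=<9,81>
  2: (1,0).acc=40  regs=<4,40>
  2: (1,1).acc=110  regs=<7,110>
  3: (0,1).acc=36  regs=<4,36>
  3: (1,0).acc=24  regs=<8,24>
  3: (1,1).acc=113  regs=<4,113>

PE[1][1].acc = 113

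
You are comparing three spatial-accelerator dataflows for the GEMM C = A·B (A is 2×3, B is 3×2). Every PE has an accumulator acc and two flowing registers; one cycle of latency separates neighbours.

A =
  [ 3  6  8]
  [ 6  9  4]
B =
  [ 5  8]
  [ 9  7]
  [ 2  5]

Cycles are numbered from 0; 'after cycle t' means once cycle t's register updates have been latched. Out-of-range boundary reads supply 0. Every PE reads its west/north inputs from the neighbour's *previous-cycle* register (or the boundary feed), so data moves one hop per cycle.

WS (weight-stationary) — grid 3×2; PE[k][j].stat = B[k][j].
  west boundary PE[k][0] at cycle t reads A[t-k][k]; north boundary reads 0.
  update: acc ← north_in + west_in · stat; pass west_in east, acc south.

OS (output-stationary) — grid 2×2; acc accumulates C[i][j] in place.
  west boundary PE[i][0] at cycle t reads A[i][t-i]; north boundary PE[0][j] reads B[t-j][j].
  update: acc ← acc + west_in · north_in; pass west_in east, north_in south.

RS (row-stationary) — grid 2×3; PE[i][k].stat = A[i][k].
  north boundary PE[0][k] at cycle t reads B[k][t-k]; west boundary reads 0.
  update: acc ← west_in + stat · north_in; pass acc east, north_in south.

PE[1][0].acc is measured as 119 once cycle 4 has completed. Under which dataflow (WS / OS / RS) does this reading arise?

dataflow = OS

WS (3×2 grid), PE[1][0]:
  after 0 — PE[1][0] acc=0, pass-E 0, pass-S 0
  after 1 — PE[1][0] acc=69, pass-E 6, pass-S 69
  after 2 — PE[1][0] acc=111, pass-E 9, pass-S 111
  after 3 — PE[1][0] acc=0, pass-E 0, pass-S 0
  after 4 — PE[1][0] acc=0, pass-E 0, pass-S 0
OS (2×2 grid), PE[1][0]:
  after 0 — PE[1][0] acc=0, pass-E 0, pass-S 0
  after 1 — PE[1][0] acc=30, pass-E 6, pass-S 5
  after 2 — PE[1][0] acc=111, pass-E 9, pass-S 9
  after 3 — PE[1][0] acc=119, pass-E 4, pass-S 2
  after 4 — PE[1][0] acc=119, pass-E 0, pass-S 0
RS (2×3 grid), PE[1][0]:
  after 0 — PE[1][0] acc=0, pass-E 0, pass-S 0
  after 1 — PE[1][0] acc=30, pass-E 30, pass-S 5
  after 2 — PE[1][0] acc=48, pass-E 48, pass-S 8
  after 3 — PE[1][0] acc=0, pass-E 0, pass-S 0
  after 4 — PE[1][0] acc=0, pass-E 0, pass-S 0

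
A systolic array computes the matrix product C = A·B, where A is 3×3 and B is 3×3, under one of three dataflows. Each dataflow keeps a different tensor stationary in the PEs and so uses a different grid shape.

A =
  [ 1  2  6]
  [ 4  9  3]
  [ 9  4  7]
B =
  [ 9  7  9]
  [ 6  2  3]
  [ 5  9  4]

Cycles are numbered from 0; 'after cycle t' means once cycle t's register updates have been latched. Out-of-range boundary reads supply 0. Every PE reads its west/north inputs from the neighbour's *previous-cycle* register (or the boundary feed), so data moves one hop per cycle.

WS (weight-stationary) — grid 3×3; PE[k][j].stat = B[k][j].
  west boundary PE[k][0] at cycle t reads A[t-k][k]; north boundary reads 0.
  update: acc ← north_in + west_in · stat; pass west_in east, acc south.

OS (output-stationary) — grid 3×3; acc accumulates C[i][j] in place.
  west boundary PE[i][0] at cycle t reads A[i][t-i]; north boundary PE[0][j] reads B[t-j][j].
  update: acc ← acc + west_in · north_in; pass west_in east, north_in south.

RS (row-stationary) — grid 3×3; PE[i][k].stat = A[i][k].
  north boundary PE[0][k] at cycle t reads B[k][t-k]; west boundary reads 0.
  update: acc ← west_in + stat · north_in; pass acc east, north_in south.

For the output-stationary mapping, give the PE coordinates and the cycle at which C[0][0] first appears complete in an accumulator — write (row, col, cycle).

(row, col, cycle) = (0, 0, 2)

Under OS, C[0][0] lands at PE[0][0]:
  [0] (0,0) acc=9 (h:1 v:9)
  [1] (0,0) acc=21 (h:2 v:6)
  [2] (0,0) acc=51 (h:6 v:5)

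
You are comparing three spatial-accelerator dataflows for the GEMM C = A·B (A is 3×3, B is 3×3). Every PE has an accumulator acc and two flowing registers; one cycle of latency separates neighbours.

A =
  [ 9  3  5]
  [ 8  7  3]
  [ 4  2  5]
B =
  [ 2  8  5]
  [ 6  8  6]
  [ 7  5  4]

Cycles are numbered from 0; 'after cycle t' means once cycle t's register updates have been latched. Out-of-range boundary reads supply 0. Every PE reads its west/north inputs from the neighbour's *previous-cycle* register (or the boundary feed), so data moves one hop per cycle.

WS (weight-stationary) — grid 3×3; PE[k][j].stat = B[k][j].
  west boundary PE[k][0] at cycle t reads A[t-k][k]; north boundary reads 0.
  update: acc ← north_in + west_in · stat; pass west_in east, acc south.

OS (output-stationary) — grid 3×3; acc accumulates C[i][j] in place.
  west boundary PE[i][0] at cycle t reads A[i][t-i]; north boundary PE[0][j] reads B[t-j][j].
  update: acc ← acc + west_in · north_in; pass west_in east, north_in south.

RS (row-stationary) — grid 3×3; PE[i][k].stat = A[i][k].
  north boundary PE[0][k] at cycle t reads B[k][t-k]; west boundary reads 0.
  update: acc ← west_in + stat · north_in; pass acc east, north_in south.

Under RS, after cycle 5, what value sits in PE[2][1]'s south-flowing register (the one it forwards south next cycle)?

RS on a 3×3 grid — tracing PE[2][1] and its feeders:
  c0 r1c1: 0 / 0 / 0
  c0 r2c0: 0 / 0 / 0
  c0 r2c1: 0 / 0 / 0
  c1 r1c1: 0 / 0 / 0
  c1 r2c0: 0 / 0 / 0
  c1 r2c1: 0 / 0 / 0
  c2 r1c1: 58 / 58 / 6
  c2 r2c0: 8 / 8 / 2
  c2 r2c1: 0 / 0 / 0
  c3 r1c1: 120 / 120 / 8
  c3 r2c0: 32 / 32 / 8
  c3 r2c1: 20 / 20 / 6
  c4 r1c1: 82 / 82 / 6
  c4 r2c0: 20 / 20 / 5
  c4 r2c1: 48 / 48 / 8
  c5 r1c1: 0 / 0 / 0
  c5 r2c0: 0 / 0 / 0
  c5 r2c1: 32 / 32 / 6

register = 6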